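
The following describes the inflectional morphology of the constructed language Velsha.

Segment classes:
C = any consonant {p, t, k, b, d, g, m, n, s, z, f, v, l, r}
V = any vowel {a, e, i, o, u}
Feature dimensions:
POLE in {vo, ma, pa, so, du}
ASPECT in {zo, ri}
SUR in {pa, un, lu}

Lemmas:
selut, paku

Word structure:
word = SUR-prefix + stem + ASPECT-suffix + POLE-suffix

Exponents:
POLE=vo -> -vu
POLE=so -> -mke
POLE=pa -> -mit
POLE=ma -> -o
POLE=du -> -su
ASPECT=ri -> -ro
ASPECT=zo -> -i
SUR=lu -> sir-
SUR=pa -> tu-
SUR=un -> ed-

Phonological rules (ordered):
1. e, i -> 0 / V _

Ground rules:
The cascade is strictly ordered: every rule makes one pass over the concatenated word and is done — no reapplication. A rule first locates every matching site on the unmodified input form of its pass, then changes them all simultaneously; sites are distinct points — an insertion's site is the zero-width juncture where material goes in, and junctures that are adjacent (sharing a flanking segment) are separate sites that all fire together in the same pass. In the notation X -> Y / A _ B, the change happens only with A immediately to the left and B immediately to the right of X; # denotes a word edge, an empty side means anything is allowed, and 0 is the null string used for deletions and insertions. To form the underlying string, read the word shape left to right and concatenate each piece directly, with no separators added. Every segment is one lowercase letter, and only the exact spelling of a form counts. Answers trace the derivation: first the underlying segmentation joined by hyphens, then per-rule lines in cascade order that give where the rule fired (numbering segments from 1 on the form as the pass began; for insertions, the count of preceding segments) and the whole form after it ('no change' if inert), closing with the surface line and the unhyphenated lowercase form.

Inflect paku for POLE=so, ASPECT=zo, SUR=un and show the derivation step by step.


underlying: ed-paku-i-mke
1. e, i -> 0 / V _: fires at position(s) 7: edpakumke
surface: edpakumke


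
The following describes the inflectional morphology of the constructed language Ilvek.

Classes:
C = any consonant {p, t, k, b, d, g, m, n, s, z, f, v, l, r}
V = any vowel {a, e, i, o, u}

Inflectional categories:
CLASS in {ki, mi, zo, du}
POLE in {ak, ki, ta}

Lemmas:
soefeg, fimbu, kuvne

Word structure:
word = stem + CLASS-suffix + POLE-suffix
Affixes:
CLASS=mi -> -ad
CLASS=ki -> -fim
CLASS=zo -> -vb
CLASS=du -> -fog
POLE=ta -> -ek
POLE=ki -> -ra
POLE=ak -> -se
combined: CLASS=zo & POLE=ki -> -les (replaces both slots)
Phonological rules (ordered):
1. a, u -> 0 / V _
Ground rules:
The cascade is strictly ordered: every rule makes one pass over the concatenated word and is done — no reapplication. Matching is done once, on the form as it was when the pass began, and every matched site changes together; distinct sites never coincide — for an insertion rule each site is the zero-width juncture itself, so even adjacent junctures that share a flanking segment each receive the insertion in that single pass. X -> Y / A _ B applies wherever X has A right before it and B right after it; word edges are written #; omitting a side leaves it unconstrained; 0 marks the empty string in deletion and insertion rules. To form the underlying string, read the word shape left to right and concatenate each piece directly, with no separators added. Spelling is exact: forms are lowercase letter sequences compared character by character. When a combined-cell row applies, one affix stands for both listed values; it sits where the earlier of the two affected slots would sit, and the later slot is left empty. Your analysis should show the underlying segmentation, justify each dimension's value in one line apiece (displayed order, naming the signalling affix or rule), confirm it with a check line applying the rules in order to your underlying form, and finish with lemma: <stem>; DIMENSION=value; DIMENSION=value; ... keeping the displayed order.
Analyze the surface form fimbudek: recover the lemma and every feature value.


underlying: fimbu-ad-ek
CLASS=mi - signalled by the affix -ad
POLE=ta - signalled by the affix -ek
check: fimbuadek -> fimbudek
lemma: fimbu; CLASS=mi; POLE=ta


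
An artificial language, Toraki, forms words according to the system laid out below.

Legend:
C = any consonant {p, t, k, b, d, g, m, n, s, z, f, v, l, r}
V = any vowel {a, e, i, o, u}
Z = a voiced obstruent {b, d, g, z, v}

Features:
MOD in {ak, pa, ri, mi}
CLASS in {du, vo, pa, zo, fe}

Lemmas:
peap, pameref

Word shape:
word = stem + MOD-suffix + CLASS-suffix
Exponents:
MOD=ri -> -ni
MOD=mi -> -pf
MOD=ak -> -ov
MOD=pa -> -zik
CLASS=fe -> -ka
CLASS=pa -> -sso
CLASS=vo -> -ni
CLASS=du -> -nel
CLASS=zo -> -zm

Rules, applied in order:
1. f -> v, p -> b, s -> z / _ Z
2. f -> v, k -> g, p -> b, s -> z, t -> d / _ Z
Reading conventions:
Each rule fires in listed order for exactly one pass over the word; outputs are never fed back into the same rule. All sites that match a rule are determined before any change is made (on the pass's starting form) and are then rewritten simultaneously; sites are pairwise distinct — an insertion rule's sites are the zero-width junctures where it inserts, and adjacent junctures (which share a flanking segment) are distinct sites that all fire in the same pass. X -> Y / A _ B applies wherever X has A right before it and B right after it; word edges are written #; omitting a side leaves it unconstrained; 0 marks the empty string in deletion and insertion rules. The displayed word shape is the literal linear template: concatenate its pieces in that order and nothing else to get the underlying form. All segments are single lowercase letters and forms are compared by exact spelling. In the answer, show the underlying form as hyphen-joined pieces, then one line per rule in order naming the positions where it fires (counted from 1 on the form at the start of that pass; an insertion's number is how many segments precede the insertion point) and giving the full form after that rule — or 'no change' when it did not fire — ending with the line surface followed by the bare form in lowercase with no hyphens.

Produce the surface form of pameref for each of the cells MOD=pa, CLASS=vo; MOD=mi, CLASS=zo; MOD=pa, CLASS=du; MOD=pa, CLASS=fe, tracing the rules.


cell MOD=pa, CLASS=vo:
underlying: pameref-zik-ni
1. f -> v, p -> b, s -> z / _ Z: fires at position(s) 7: pamerevzikni
2. f -> v, k -> g, p -> b, s -> z, t -> d / _ Z: no change
surface: pamerevzikni

cell MOD=mi, CLASS=zo:
underlying: pameref-pf-zm
1. f -> v, p -> b, s -> z / _ Z: fires at position(s) 9: pamerefpvzm
2. f -> v, k -> g, p -> b, s -> z, t -> d / _ Z: fires at position(s) 8: pamerefbvzm
surface: pamerefbvzm

cell MOD=pa, CLASS=du:
underlying: pameref-zik-nel
1. f -> v, p -> b, s -> z / _ Z: fires at position(s) 7: pamerevziknel
2. f -> v, k -> g, p -> b, s -> z, t -> d / _ Z: no change
surface: pamerevziknel

cell MOD=pa, CLASS=fe:
underlying: pameref-zik-ka
1. f -> v, p -> b, s -> z / _ Z: fires at position(s) 7: pamerevzikka
2. f -> v, k -> g, p -> b, s -> z, t -> d / _ Z: no change
surface: pamerevzikka


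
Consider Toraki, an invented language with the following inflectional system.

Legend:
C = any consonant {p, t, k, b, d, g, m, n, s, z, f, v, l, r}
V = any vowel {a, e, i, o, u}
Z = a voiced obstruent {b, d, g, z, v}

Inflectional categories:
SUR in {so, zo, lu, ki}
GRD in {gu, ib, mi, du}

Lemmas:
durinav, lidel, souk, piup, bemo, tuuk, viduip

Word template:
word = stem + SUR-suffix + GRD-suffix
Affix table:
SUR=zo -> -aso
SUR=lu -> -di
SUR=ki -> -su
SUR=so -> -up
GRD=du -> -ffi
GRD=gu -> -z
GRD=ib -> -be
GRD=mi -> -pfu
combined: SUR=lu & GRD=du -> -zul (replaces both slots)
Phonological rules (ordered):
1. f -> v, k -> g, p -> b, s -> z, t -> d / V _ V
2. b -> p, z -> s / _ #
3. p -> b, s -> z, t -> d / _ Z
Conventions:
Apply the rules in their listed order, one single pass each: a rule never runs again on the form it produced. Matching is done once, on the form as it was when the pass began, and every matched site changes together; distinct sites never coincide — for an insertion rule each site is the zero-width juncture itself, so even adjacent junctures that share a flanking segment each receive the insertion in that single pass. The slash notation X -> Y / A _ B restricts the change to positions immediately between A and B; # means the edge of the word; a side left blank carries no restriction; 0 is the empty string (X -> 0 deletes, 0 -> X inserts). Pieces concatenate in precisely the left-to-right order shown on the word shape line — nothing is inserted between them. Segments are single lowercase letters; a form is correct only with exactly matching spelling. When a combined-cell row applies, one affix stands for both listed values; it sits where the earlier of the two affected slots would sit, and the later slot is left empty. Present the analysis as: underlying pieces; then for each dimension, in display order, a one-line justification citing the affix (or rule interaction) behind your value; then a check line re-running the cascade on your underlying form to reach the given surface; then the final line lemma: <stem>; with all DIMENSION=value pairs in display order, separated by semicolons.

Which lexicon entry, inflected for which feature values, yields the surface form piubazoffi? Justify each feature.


underlying: piup-aso-ffi
SUR=zo - signalled by the affix -aso
GRD=du - signalled by the affix -ffi
check: piupasoffi -> piubazoffi -> piubazoffi -> piubazoffi
lemma: piup; SUR=zo; GRD=du


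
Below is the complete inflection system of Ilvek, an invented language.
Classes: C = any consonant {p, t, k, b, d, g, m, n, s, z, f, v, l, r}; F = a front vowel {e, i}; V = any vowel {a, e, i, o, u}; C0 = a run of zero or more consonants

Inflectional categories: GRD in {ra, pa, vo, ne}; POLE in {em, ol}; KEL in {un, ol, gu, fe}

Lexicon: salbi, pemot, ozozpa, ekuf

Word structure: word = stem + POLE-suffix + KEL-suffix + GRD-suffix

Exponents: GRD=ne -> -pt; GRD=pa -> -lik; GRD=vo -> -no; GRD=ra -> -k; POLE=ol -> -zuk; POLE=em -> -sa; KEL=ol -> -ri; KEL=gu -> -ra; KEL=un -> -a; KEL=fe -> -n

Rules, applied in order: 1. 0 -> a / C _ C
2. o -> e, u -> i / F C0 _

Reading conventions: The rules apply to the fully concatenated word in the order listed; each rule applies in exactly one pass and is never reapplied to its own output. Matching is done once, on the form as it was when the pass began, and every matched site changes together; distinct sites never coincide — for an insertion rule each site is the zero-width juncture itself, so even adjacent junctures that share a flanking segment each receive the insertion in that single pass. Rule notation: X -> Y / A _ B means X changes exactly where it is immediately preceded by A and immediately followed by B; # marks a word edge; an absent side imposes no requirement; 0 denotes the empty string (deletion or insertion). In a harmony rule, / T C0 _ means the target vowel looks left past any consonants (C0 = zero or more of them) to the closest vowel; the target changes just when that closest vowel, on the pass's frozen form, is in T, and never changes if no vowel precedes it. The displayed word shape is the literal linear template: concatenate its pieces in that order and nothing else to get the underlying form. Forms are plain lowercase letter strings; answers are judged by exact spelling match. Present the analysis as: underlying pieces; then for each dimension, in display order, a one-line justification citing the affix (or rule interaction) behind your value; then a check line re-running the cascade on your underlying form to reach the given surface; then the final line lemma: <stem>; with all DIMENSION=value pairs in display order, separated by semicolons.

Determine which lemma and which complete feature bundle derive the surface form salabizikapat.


underlying: salbi-zuk-a-pt
GRD=ne - signalled by the affix -pt
POLE=ol - signalled by the affix -zuk
KEL=un - signalled by the affix -a
check: salbizukapt -> salabizukapat -> salabizikapat
lemma: salbi; GRD=ne; POLE=ol; KEL=un


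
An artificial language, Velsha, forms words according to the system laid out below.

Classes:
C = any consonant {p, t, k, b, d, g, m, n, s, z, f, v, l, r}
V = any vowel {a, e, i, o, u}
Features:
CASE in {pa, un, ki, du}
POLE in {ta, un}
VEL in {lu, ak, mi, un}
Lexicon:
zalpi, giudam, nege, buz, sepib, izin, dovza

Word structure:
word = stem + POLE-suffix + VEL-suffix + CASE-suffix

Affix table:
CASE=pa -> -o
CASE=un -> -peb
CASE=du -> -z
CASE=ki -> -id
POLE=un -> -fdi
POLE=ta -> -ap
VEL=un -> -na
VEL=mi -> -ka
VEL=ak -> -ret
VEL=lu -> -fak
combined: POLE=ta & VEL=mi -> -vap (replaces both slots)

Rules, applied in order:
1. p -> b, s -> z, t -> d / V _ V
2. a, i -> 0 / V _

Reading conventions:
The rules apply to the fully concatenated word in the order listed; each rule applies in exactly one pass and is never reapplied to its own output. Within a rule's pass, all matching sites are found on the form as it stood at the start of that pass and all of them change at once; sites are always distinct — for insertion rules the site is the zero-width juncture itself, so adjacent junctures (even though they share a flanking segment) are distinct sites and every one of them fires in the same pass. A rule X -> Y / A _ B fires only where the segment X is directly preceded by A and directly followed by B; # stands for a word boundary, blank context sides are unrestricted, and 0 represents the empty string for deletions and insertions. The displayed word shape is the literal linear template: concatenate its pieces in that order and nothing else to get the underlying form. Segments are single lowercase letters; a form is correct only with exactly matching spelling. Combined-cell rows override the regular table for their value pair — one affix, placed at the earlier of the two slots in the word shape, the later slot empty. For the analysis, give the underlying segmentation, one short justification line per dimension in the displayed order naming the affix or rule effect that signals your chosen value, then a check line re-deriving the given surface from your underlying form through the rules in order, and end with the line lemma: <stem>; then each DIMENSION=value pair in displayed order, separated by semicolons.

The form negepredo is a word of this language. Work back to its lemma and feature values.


underlying: nege-ap-ret-o
CASE=pa - signalled by the affix -o
POLE=ta - signalled by the affix -ap
VEL=ak - signalled by the affix -ret
check: negeapreto -> negeapredo -> negepredo
lemma: nege; CASE=pa; POLE=ta; VEL=ak


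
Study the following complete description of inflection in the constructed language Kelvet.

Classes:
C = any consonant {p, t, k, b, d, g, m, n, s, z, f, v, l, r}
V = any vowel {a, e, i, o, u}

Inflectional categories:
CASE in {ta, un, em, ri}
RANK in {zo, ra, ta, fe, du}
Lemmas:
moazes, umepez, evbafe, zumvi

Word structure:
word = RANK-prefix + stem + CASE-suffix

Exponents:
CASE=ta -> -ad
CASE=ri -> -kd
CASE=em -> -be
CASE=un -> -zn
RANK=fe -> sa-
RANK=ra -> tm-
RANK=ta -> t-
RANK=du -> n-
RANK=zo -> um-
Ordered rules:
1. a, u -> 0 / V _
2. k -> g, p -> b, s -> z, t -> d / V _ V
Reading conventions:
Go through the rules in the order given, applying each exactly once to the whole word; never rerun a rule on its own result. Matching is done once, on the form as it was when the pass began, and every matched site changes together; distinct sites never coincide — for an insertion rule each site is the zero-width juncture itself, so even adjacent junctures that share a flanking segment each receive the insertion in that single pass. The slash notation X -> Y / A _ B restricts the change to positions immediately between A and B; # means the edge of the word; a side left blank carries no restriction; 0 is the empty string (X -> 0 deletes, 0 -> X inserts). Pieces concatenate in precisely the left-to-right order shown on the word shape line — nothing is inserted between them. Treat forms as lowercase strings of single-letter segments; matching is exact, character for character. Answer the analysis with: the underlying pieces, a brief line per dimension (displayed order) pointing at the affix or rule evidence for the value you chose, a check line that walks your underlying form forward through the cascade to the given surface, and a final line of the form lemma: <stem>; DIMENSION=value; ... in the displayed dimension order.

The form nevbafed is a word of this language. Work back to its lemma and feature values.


underlying: n-evbafe-ad
CASE=ta - signalled by the affix -ad
RANK=du - signalled by the affix n-
check: nevbafead -> nevbafed -> nevbafed
lemma: evbafe; CASE=ta; RANK=du


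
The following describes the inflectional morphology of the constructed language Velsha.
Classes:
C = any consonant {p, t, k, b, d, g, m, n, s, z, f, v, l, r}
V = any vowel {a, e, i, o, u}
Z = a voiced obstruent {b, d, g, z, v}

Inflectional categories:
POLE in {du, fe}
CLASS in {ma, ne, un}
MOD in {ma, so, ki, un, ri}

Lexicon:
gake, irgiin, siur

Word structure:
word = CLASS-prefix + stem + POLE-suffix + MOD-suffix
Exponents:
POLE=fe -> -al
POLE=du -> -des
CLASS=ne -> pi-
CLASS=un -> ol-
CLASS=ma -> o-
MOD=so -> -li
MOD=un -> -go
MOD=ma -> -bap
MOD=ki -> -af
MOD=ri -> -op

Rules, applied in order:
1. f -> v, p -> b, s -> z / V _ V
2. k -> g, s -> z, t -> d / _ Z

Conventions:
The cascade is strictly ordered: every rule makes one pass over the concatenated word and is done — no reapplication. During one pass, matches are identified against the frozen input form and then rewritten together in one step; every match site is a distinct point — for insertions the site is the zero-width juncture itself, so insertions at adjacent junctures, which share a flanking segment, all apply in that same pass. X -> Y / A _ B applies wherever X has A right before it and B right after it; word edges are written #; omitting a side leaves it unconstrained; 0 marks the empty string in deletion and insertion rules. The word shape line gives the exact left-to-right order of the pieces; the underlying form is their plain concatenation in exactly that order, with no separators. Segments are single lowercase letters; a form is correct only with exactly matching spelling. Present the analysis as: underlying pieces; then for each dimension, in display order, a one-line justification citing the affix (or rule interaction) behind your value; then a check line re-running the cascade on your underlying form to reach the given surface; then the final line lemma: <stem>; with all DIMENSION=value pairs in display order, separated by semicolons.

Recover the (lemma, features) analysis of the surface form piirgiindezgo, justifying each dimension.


underlying: pi-irgiin-des-go
POLE=du - signalled by the affix -des
CLASS=ne - signalled by the affix pi-
MOD=un - signalled by the affix -go
check: piirgiindesgo -> piirgiindesgo -> piirgiindezgo
lemma: irgiin; POLE=du; CLASS=ne; MOD=un


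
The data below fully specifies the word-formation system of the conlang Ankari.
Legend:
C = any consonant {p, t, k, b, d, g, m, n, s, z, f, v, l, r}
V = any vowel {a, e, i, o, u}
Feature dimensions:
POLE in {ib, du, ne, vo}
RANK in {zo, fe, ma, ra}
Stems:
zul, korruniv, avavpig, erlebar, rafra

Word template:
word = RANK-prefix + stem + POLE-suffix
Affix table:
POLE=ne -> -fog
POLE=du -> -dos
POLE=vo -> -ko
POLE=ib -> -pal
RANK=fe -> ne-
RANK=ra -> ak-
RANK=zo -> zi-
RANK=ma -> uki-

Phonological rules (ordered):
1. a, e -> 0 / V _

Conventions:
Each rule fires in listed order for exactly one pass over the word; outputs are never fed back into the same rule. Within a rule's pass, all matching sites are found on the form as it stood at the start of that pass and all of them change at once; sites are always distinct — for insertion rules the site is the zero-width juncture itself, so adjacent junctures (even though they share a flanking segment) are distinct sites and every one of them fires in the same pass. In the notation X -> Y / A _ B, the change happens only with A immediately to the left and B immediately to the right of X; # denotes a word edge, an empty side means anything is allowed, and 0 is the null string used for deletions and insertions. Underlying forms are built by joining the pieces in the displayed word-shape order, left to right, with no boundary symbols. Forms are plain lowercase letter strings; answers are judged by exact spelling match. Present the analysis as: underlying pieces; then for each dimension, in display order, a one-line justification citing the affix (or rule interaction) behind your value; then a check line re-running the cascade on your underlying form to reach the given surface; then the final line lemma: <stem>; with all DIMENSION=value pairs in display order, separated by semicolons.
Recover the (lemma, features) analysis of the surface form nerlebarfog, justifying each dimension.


underlying: ne-erlebar-fog
POLE=ne - signalled by the affix -fog
RANK=fe - signalled by the affix ne-
check: neerlebarfog -> nerlebarfog
lemma: erlebar; POLE=ne; RANK=fe


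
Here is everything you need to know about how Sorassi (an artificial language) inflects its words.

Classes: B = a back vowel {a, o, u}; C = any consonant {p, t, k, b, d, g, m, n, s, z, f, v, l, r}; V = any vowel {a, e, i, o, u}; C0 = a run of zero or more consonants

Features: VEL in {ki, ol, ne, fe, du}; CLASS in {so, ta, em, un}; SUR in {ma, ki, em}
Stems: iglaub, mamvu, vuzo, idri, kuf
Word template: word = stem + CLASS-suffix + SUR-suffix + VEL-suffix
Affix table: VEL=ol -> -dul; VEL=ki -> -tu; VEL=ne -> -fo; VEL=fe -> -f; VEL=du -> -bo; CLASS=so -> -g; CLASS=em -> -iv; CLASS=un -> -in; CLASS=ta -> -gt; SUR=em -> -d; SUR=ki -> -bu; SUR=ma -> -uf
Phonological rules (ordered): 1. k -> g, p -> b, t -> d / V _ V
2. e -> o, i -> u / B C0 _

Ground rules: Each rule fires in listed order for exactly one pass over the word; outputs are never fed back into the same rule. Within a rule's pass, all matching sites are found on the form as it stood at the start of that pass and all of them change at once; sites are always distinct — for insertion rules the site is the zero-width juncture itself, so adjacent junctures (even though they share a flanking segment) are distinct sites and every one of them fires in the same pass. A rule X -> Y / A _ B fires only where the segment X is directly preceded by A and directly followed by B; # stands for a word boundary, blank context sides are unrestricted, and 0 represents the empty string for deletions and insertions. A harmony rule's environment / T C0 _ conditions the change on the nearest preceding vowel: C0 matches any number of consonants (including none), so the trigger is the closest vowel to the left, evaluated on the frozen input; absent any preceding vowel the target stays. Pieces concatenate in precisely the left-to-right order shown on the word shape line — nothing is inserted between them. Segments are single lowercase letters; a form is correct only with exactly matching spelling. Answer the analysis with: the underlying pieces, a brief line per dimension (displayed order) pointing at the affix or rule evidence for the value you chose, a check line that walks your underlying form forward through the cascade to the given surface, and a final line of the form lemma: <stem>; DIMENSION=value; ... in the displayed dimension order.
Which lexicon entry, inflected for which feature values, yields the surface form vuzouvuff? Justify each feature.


underlying: vuzo-iv-uf-f
VEL=fe - signalled by the affix -f
CLASS=em - signalled by the affix -iv
SUR=ma - signalled by the affix -uf
check: vuzoivuff -> vuzoivuff -> vuzouvuff
lemma: vuzo; VEL=fe; CLASS=em; SUR=ma


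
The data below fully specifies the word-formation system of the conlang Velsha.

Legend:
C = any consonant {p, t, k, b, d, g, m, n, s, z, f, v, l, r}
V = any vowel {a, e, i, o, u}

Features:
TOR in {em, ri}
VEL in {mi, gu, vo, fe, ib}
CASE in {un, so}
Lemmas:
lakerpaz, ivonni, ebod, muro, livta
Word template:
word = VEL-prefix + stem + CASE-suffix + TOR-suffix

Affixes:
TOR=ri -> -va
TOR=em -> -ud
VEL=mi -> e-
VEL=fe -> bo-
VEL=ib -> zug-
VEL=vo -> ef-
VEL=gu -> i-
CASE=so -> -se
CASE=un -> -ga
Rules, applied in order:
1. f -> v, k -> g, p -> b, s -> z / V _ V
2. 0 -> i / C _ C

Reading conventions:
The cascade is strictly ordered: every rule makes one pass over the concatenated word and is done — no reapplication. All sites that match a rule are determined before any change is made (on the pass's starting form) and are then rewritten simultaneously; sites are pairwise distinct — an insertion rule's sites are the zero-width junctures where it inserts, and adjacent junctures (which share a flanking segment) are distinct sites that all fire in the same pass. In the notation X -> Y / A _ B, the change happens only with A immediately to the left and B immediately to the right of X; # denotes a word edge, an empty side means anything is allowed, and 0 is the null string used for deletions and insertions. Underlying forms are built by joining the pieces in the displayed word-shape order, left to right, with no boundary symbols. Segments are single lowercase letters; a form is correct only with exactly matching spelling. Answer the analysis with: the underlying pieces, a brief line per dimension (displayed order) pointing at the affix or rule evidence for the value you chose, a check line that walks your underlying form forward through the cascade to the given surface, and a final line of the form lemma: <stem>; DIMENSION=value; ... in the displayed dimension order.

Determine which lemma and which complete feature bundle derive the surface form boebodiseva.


underlying: bo-ebod-se-va
TOR=ri - signalled by the affix -va
VEL=fe - signalled by the affix bo-
CASE=so - signalled by the affix -se
check: boebodseva -> boebodseva -> boebodiseva
lemma: ebod; TOR=ri; VEL=fe; CASE=so


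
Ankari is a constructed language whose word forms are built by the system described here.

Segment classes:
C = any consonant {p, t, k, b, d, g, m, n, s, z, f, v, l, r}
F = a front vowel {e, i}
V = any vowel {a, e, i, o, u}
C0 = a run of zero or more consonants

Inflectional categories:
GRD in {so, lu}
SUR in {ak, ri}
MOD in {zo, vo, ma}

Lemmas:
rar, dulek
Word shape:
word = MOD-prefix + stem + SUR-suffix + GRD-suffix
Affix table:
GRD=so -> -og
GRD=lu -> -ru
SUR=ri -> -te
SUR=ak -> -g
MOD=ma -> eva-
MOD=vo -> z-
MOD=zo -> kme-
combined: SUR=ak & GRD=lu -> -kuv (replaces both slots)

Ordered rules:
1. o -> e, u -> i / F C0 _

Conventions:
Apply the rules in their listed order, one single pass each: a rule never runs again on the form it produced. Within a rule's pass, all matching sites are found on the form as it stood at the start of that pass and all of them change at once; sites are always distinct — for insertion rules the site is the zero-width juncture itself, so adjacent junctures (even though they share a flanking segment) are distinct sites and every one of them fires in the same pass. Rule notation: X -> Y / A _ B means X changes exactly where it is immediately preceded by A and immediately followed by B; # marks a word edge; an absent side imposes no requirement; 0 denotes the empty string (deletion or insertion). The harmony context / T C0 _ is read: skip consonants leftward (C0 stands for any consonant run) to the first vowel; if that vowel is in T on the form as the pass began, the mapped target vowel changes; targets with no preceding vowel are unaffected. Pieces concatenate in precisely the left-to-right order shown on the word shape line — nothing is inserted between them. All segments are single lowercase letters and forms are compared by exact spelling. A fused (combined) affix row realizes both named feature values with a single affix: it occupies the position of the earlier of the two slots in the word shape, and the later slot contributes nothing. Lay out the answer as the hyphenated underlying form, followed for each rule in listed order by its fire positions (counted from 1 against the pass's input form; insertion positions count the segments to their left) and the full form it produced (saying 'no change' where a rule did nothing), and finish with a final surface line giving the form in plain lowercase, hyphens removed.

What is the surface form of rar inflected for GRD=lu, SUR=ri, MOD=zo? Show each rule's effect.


underlying: kme-rar-te-ru
1. o -> e, u -> i / F C0 _: fires at position(s) 10: kmerarteri
surface: kmerarteri


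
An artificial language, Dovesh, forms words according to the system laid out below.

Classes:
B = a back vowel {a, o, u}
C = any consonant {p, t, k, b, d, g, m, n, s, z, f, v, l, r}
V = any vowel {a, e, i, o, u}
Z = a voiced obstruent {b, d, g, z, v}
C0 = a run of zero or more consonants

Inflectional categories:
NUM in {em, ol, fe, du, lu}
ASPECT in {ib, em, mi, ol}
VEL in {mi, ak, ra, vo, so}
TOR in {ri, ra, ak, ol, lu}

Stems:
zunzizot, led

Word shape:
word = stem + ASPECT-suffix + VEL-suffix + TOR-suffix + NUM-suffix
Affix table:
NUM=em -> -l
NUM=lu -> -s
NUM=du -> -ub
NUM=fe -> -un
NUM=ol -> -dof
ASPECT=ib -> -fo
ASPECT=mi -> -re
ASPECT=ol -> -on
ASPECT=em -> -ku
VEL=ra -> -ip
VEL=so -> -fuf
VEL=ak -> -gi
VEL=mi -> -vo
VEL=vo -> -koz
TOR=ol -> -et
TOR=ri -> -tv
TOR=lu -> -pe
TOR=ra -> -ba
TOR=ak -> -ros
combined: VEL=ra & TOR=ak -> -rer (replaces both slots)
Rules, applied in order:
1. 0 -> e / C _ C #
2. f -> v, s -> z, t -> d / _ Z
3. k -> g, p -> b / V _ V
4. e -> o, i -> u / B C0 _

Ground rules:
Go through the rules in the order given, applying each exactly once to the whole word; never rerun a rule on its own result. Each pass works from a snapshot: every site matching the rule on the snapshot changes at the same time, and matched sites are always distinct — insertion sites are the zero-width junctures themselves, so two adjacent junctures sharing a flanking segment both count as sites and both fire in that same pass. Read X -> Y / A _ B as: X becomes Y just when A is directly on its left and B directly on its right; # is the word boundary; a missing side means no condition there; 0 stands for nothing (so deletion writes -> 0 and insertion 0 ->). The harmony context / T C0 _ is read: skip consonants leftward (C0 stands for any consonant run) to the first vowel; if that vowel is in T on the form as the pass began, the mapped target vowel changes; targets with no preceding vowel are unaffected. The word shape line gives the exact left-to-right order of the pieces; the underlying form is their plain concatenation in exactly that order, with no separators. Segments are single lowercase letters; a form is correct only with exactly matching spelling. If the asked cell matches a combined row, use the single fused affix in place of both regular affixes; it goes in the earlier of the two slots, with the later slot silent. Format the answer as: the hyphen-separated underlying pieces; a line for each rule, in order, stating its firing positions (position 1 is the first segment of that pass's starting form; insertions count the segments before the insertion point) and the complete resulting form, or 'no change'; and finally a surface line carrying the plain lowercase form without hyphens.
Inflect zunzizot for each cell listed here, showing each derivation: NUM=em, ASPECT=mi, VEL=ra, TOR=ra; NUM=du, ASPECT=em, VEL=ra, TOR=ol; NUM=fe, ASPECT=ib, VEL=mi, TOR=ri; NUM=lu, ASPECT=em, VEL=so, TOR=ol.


cell NUM=em, ASPECT=mi, VEL=ra, TOR=ra:
underlying: zunzizot-re-ip-ba-l
1. 0 -> e / C _ C #: no change
2. f -> v, s -> z, t -> d / _ Z: no change
3. k -> g, p -> b / V _ V: no change
4. e -> o, i -> u / B C0 _: fires at position(s) 5, 10: zunzuzotroipbal
surface: zunzuzotroipbal

cell NUM=du, ASPECT=em, VEL=ra, TOR=ol:
underlying: zunzizot-ku-ip-et-ub
1. 0 -> e / C _ C #: no change
2. f -> v, s -> z, t -> d / _ Z: no change
3. k -> g, p -> b / V _ V: fires at position(s) 12: zunzizotkuibetub
4. e -> o, i -> u / B C0 _: fires at position(s) 5, 11: zunzuzotkuubetub
surface: zunzuzotkuubetub

cell NUM=fe, ASPECT=ib, VEL=mi, TOR=ri:
underlying: zunzizot-fo-vo-tv-un
1. 0 -> e / C _ C #: no change
2. f -> v, s -> z, t -> d / _ Z: fires at position(s) 13: zunzizotfovodvun
3. k -> g, p -> b / V _ V: no change
4. e -> o, i -> u / B C0 _: fires at position(s) 5: zunzuzotfovodvun
surface: zunzuzotfovodvun

cell NUM=lu, ASPECT=em, VEL=so, TOR=ol:
underlying: zunzizot-ku-fuf-et-s
1. 0 -> e / C _ C #: inserts after position(s) 15: zunzizotkufufetes
2. f -> v, s -> z, t -> d / _ Z: no change
3. k -> g, p -> b / V _ V: no change
4. e -> o, i -> u / B C0 _: fires at position(s) 5, 14: zunzuzotkufufotes
surface: zunzuzotkufufotes


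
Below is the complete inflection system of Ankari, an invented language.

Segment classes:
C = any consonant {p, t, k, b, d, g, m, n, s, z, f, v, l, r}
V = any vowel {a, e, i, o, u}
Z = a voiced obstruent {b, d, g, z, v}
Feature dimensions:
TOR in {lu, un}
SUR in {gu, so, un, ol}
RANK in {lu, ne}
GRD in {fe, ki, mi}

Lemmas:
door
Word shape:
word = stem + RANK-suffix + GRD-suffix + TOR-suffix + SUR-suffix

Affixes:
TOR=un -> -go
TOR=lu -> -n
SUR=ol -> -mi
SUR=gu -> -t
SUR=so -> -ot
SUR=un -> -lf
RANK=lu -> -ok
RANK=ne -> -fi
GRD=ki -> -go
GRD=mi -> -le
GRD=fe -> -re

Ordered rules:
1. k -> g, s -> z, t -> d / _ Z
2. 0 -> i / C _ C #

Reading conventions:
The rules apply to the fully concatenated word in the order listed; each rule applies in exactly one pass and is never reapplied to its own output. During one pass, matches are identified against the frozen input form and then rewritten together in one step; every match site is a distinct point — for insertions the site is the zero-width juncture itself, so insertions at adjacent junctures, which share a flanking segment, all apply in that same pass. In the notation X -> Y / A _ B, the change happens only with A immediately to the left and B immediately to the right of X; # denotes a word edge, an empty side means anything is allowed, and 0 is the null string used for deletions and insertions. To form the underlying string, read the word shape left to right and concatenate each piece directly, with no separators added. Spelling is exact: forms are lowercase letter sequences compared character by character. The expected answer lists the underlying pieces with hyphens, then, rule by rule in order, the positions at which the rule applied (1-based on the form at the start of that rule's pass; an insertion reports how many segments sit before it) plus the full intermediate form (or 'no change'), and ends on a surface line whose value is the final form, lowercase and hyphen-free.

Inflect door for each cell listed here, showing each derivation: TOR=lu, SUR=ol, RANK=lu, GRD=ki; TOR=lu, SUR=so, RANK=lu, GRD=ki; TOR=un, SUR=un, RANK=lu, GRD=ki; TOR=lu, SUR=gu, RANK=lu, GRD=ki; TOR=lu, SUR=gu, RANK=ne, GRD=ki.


cell TOR=lu, SUR=ol, RANK=lu, GRD=ki:
underlying: door-ok-go-n-mi
1. k -> g, s -> z, t -> d / _ Z: fires at position(s) 6: dooroggonmi
2. 0 -> i / C _ C #: no change
surface: dooroggonmi

cell TOR=lu, SUR=so, RANK=lu, GRD=ki:
underlying: door-ok-go-n-ot
1. k -> g, s -> z, t -> d / _ Z: fires at position(s) 6: dooroggonot
2. 0 -> i / C _ C #: no change
surface: dooroggonot

cell TOR=un, SUR=un, RANK=lu, GRD=ki:
underlying: door-ok-go-go-lf
1. k -> g, s -> z, t -> d / _ Z: fires at position(s) 6: dooroggogolf
2. 0 -> i / C _ C #: inserts after position(s) 11: dooroggogolif
surface: dooroggogolif

cell TOR=lu, SUR=gu, RANK=lu, GRD=ki:
underlying: door-ok-go-n-t
1. k -> g, s -> z, t -> d / _ Z: fires at position(s) 6: dooroggont
2. 0 -> i / C _ C #: inserts after position(s) 9: dooroggonit
surface: dooroggonit

cell TOR=lu, SUR=gu, RANK=ne, GRD=ki:
underlying: door-fi-go-n-t
1. k -> g, s -> z, t -> d / _ Z: no change
2. 0 -> i / C _ C #: inserts after position(s) 9: doorfigonit
surface: doorfigonit


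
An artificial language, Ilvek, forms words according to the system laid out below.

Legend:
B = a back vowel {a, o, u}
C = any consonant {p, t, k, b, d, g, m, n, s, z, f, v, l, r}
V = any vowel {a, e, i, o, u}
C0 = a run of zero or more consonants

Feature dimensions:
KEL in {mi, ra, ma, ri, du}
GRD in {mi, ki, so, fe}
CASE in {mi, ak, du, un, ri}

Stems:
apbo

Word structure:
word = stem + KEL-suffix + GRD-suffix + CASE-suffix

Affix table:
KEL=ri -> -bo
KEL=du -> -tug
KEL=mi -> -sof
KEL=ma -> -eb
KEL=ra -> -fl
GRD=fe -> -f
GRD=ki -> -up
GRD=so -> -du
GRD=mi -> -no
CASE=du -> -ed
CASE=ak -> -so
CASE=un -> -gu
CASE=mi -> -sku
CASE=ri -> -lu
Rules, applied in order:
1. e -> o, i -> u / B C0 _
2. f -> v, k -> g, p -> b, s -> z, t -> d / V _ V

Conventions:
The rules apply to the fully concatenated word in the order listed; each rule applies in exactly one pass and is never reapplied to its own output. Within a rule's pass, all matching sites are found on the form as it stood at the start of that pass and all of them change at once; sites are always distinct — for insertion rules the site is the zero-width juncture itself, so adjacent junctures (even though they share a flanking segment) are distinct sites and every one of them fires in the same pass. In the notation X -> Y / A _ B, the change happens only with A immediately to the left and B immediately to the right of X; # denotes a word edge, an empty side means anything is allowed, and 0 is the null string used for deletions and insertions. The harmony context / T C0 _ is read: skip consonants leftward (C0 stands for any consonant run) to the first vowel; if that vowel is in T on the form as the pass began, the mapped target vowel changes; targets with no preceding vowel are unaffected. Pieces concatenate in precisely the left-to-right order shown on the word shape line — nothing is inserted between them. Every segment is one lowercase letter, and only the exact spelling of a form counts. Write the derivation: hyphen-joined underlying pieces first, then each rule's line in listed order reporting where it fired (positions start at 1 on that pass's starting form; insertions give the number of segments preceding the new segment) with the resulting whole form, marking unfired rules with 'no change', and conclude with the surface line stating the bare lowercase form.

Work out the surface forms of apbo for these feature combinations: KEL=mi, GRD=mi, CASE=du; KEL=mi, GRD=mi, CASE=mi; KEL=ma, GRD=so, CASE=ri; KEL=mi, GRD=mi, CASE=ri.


cell KEL=mi, GRD=mi, CASE=du:
underlying: apbo-sof-no-ed
1. e -> o, i -> u / B C0 _: fires at position(s) 10: apbosofnood
2. f -> v, k -> g, p -> b, s -> z, t -> d / V _ V: fires at position(s) 5: apbozofnood
surface: apbozofnood

cell KEL=mi, GRD=mi, CASE=mi:
underlying: apbo-sof-no-sku
1. e -> o, i -> u / B C0 _: no change
2. f -> v, k -> g, p -> b, s -> z, t -> d / V _ V: fires at position(s) 5: apbozofnosku
surface: apbozofnosku

cell KEL=ma, GRD=so, CASE=ri:
underlying: apbo-eb-du-lu
1. e -> o, i -> u / B C0 _: fires at position(s) 5: apboobdulu
2. f -> v, k -> g, p -> b, s -> z, t -> d / V _ V: no change
surface: apboobdulu

cell KEL=mi, GRD=mi, CASE=ri:
underlying: apbo-sof-no-lu
1. e -> o, i -> u / B C0 _: no change
2. f -> v, k -> g, p -> b, s -> z, t -> d / V _ V: fires at position(s) 5: apbozofnolu
surface: apbozofnolu


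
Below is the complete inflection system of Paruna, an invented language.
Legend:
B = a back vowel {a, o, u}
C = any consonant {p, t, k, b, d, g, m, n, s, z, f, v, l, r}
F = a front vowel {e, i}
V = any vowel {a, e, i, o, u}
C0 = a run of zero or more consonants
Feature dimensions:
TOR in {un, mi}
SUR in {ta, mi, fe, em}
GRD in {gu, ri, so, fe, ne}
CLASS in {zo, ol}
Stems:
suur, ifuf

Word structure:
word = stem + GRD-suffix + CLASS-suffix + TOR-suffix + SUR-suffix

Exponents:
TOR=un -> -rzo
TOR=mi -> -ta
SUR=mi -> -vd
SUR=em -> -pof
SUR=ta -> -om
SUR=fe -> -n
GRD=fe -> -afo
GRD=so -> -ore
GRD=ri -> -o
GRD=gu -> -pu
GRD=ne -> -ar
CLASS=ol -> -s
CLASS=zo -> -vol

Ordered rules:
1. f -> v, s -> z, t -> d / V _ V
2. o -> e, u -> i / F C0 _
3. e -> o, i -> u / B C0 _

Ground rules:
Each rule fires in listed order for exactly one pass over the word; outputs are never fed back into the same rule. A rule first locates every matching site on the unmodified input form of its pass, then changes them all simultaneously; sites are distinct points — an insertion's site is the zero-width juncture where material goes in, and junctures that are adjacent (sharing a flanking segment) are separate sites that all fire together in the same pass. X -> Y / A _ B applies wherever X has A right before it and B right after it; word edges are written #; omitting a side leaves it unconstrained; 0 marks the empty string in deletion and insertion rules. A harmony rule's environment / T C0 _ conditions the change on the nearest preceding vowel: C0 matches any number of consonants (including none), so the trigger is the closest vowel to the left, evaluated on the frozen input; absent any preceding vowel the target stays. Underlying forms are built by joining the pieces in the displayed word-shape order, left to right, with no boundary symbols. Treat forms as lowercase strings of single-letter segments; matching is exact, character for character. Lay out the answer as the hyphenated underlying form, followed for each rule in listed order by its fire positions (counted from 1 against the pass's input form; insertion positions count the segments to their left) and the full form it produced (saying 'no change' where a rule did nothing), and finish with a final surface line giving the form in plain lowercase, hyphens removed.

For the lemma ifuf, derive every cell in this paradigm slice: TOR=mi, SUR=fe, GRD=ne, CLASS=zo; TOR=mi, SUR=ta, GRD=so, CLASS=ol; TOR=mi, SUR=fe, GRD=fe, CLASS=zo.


cell TOR=mi, SUR=fe, GRD=ne, CLASS=zo:
underlying: ifuf-ar-vol-ta-n
1. f -> v, s -> z, t -> d / V _ V: fires at position(s) 2, 4: ivuvarvoltan
2. o -> e, u -> i / F C0 _: fires at position(s) 3: ivivarvoltan
3. e -> o, i -> u / B C0 _: no change
surface: ivivarvoltan

cell TOR=mi, SUR=ta, GRD=so, CLASS=ol:
underlying: ifuf-ore-s-ta-om
1. f -> v, s -> z, t -> d / V _ V: fires at position(s) 2, 4: ivuvorestaom
2. o -> e, u -> i / F C0 _: fires at position(s) 3: ivivorestaom
3. e -> o, i -> u / B C0 _: fires at position(s) 7: ivivorostaom
surface: ivivorostaom

cell TOR=mi, SUR=fe, GRD=fe, CLASS=zo:
underlying: ifuf-afo-vol-ta-n
1. f -> v, s -> z, t -> d / V _ V: fires at position(s) 2, 4, 6: ivuvavovoltan
2. o -> e, u -> i / F C0 _: fires at position(s) 3: ivivavovoltan
3. e -> o, i -> u / B C0 _: no change
surface: ivivavovoltan
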